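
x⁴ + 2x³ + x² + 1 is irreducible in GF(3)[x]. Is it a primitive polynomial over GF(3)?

No

Write f(x) = x⁴ + 2x³ + x² + 1.
|GF(3^4)^×| = 3^4 − 1 = 80. Prime factorization: 80 = 2^4·5.
f is primitive ⇔ x has order 80 in GF(3)[x]/(f), i.e. x^(80/q) ≠ 1 for each prime q | 80.
x^(40) mod f = 1
x^(16) mod f = x³ + x² + 2x.
Since x^(40) = 1, the order of x divides 40 < 80; not primitive.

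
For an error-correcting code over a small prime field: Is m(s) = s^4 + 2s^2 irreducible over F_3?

No

Check for roots in F_3: m(0) = 0 → root; m(1) = 0 → root; m(2) = 0 → root.
m(0) = 0, so (s) divides m(s); m is reducible.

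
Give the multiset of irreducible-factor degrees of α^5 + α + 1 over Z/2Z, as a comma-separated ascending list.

2, 3

Write h(α) = α^5 + α + 1.
Roots in Z/2Z: h(0) = 1; h(1) = 1.
Complete factorization: h(α) = (α^2 + α + 1)·(α^3 + α^2 + 1).
Factor degrees with multiplicity: 2 + 3 = 5.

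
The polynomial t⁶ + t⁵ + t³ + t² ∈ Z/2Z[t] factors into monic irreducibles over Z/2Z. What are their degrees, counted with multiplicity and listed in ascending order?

1, 1, 1, 1, 2

Write g(t) = t⁶ + t⁵ + t³ + t².
Roots in Z/2Z: g(0) = 0 → root; g(1) = 0 → root.
Linear factors from roots: (t), (t + 1).
Complete factorization: g(t) = (t)^2·(t + 1)^2·(t² + t + 1).
Factor degrees with multiplicity: 1 + 1 + 1 + 1 + 2 = 6.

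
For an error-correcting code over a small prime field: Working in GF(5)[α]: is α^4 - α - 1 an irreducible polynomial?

Yes

Write P(α) = α^4 - α - 1.
Check for roots in GF(5): P(0) = 4; P(1) = 4; P(2) = 3; P(3) = 2; P(4) = 1.
No roots, so no linear factors.
Degree-2 irreducible divisors: test the 10 monic irreducibles of degree 2 over GF(5).
None of them divide P (all give nonzero remainder).
No irreducible factor of degree ≤ 2 exists, so P is irreducible over GF(5).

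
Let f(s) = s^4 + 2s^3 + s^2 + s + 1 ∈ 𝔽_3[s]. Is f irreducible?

No

Check for roots in 𝔽_3: f(0) = 1; f(1) = 0 → root; f(2) = 0 → root.
f(1) = 0, so (s − 1) divides f(s); f is reducible.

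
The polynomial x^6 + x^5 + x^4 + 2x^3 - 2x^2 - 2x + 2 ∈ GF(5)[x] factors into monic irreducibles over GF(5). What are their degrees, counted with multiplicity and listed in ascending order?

1, 2, 3

Write h(x) = x^6 + x^5 + x^4 + 2x^3 - 2x^2 - 2x + 2.
Roots in GF(5): h(0) = 2; h(1) = 3; h(2) = 3; h(3) = 0 → root; h(4) = 1.
Linear factors from roots: (x + 2).
Complete factorization: h(x) = (x + 2)·(x^2 - 2x - 1)·(x^3 + x^2 + x - 1).
Factor degrees with multiplicity: 1 + 2 + 3 = 6.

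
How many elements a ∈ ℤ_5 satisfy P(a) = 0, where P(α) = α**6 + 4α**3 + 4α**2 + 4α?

3

Evaluate at each of the 5 elements of ℤ_5:
P(0) = 0 → root; P(1) = 3; P(2) = 0 → root; P(3) = 0 → root; P(4) = 2.
Roots: {0, 2, 3}.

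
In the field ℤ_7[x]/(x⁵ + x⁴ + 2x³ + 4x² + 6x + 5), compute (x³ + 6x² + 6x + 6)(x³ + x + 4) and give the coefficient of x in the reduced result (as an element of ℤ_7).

Multiply in ℤ_7[x]: (x³ + 6x² + 6x + 6)·(x³ + x + 4) = x⁶ + 6x⁵ + 2x³ + 2x² + 2x + 3.
Reduce using x⁵ ≡ 6x⁴ + 5x³ + 3x² + x + 2 (mod x⁵ + x⁴ + 2x³ + 4x² + 6x + 5).
Reduced: 2x³ + 4x² + 2x + 6.

2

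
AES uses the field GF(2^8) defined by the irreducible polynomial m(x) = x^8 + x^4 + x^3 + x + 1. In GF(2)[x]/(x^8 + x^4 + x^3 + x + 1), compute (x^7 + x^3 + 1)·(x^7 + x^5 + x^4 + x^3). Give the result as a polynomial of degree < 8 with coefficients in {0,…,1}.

x^7 + x^3 + x

Multiply in GF(2)[x]: (x^7 + x^3 + 1)·(x^7 + x^5 + x^4 + x^3) = x^14 + x^12 + x^11 + x^8 + x^6 + x^5 + x^4 + x^3.
Reduce using x^8 ≡ x^4 + x^3 + x + 1 (mod x^8 + x^4 + x^3 + x + 1).
Reduced: x^7 + x^3 + x.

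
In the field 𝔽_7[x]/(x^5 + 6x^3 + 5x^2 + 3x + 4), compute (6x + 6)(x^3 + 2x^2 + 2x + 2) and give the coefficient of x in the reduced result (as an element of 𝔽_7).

3

Multiply in 𝔽_7[x]: (6x + 6)·(x^3 + 2x^2 + 2x + 2) = 6x^4 + 4x^3 + 3x^2 + 3x + 5.
Reduced: 6x^4 + 4x^3 + 3x^2 + 3x + 5.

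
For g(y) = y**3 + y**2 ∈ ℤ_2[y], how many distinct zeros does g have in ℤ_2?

Evaluate at each of the 2 elements of ℤ_2:
g(0) = 0 → root; g(1) = 0 → root.
Roots: {0, 1}.

2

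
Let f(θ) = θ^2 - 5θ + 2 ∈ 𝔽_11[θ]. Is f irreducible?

Yes

Check each element of 𝔽_11 for a root: f(0)=2, f(1)=9, f(2)=7, f(3)=7, f(4)=9, f(5)=2, f(6)=8, f(7)=5, f(8)=4, f(9)=5, f(10)=8.
No roots. A degree-2 polynomial over a field with no linear factor is irreducible.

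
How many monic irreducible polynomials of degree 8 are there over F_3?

810

By the necklace-counting formula, N_3(8) = (1/8) Σ_{d|8} μ(8/d)·3^d.
Divisors of 8: 1, 2, 4, 8; μ(8/d) for each: 0, 0, -1, 1.
Σ = − 3^4 + 3^8 = 6480.
N = 6480/8 = 810.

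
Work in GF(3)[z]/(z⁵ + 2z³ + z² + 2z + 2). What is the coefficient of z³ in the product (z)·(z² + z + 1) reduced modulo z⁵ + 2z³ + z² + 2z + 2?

Multiply in GF(3)[z]: (z)·(z² + z + 1) = z³ + z² + z.
Reduced: z³ + z² + z.

1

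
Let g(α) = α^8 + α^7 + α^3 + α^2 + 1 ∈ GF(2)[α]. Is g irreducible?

Yes

Check for roots in GF(2): g(0) = 1; g(1) = 1.
No roots, so no linear factors.
Monic irreducibles of degree 2 over GF(2): α^2 + α + 1.
None of them divide g (all give nonzero remainder).
Monic irreducibles of degree 3 over GF(2): α^3 + α + 1, α^3 + α^2 + 1.
None of them divide g (all give nonzero remainder).
Monic irreducibles of degree 4 over GF(2): α^4 + α + 1, α^4 + α^3 + 1, α^4 + α^3 + α^2 + α + 1.
None of them divide g (all give nonzero remainder).
No irreducible factor of degree ≤ 4 exists, so g is irreducible over GF(2).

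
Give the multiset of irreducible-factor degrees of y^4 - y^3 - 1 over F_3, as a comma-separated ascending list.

4

Write h(y) = y^4 - y^3 - 1.
Roots in F_3: h(0) = 2; h(1) = 2; h(2) = 1.
Complete factorization: h(y) = (y^4 - y^3 - 1).
Factor degrees with multiplicity: 4 = 4.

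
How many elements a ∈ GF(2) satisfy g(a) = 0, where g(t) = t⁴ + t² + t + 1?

Evaluate at each of the 2 elements of GF(2):
g(0) = 1; g(1) = 0 → root.
Roots: {1}.

1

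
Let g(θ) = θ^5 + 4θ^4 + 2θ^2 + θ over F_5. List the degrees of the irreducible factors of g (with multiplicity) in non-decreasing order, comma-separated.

1, 2, 2

Roots in F_5: g(0) = 0 → root; g(1) = 3; g(2) = 1; g(3) = 3; g(4) = 4.
Linear factors from roots: (θ).
Complete factorization: g(θ) = (θ)·(θ^2 + 3)·(θ^2 + 4θ + 2).
Factor degrees with multiplicity: 1 + 2 + 2 = 5.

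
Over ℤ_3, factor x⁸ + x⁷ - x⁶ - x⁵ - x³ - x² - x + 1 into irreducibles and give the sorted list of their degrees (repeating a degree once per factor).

8

Write g(x) = x⁸ + x⁷ - x⁶ - x⁵ - x³ - x² - x + 1.
Roots in ℤ_3: g(0) = 1; g(1) = 1; g(2) = 2.
Complete factorization: g(x) = (x⁸ + x⁷ - x⁶ - x⁵ - x³ - x² - x + 1).
Factor degrees with multiplicity: 8 = 8.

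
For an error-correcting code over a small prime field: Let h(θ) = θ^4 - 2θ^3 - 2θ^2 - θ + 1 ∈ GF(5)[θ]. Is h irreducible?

Yes

Check for roots in GF(5): h(0) = 1; h(1) = 2; h(2) = 1; h(3) = 2; h(4) = 3.
No roots, so no linear factors.
Degree-2 irreducible divisors: test the 10 monic irreducibles of degree 2 over GF(5).
None of them divide h (all give nonzero remainder).
No irreducible factor of degree ≤ 2 exists, so h is irreducible over GF(5).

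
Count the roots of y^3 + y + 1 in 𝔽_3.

Write h(y) = y^3 + y + 1.
Evaluate at each of the 3 elements of 𝔽_3:
h(0) = 1; h(1) = 0 → root; h(2) = 2.
Roots: {1}.

1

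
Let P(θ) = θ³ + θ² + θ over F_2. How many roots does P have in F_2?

1

Evaluate at each of the 2 elements of F_2:
P(0) = 0 → root; P(1) = 1.
Roots: {0}.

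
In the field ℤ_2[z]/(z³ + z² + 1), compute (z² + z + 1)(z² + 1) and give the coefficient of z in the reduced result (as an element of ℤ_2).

Multiply in ℤ_2[z]: (z² + z + 1)·(z² + 1) = z⁴ + z³ + z + 1.
Reduce using z³ ≡ z² + 1 (mod z³ + z² + 1).
Reduced: 1.

0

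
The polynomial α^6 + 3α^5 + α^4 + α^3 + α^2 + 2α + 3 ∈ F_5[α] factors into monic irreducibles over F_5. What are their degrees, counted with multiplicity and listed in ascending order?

Write g(α) = α^6 + 3α^5 + α^4 + α^3 + α^2 + 2α + 3.
Roots in F_5: g(0) = 3; g(1) = 2; g(2) = 0 → root; g(3) = 4; g(4) = 0 → root.
Linear factors from roots: (α + 3), (α + 1).
Complete factorization: g(α) = (α + 1)·(α + 3)·(α^2 + 2α + 4)^2.
Factor degrees with multiplicity: 1 + 1 + 2 + 2 = 6.

1, 1, 2, 2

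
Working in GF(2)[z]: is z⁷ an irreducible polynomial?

Write m(z) = z⁷.
Check for roots in GF(2): m(0) = 0 → root; m(1) = 1.
m(0) = 0, so (z) divides m(z); m is reducible.

No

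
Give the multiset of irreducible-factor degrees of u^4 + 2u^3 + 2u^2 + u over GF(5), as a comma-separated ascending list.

1, 1, 2

Write h(u) = u^4 + 2u^3 + 2u^2 + u.
Roots in GF(5): h(0) = 0 → root; h(1) = 1; h(2) = 2; h(3) = 1; h(4) = 0 → root.
Linear factors from roots: (u), (u + 1).
Complete factorization: h(u) = (u)·(u + 1)·(u^2 + u + 1).
Factor degrees with multiplicity: 1 + 1 + 2 = 4.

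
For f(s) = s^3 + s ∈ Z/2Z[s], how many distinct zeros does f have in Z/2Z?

Evaluate at each of the 2 elements of Z/2Z:
f(0) = 0 → root; f(1) = 0 → root.
Roots: {0, 1}.

2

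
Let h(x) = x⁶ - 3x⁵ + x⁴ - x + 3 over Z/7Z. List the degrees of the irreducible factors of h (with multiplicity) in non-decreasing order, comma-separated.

Complete factorization: h(x) = (x³ - 2x² - 2x + 2)·(x³ - x² + x - 2).
Factor degrees with multiplicity: 3 + 3 = 6.

3, 3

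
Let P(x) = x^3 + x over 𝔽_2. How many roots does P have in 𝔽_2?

2

Evaluate at each of the 2 elements of 𝔽_2:
P(0) = 0 → root; P(1) = 0 → root.
Roots: {0, 1}.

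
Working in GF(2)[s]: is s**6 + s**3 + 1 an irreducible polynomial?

Write m(s) = s**6 + s**3 + 1.
Check for roots in GF(2): m(0) = 1; m(1) = 1.
No roots, so no linear factors.
Monic irreducibles of degree 2 over GF(2): s**2 + s + 1.
None of them divide m (all give nonzero remainder).
Monic irreducibles of degree 3 over GF(2): s**3 + s + 1, s**3 + s**2 + 1.
None of them divide m (all give nonzero remainder).
No irreducible factor of degree ≤ 3 exists, so m is irreducible over GF(2).

Yes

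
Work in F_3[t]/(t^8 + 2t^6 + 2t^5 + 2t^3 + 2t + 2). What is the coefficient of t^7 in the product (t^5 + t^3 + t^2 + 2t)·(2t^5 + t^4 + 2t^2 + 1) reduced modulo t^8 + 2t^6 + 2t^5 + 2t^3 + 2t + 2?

2

Multiply in F_3[t]: (t^5 + t^3 + t^2 + 2t)·(2t^5 + t^4 + 2t^2 + 1) = 2t^10 + t^9 + 2t^8 + 2t^7 + 2t^6 + 2t^5 + 2t^4 + 2t^3 + t^2 + 2t.
Reduce using t^8 ≡ t^6 + t^5 + t^3 + t + 1 (mod t^8 + 2t^6 + 2t^5 + 2t^3 + 2t + 2).
Reduced: 2t^7 + t^6 + 2t^5 + 2t^3 + t^2 + t + 1.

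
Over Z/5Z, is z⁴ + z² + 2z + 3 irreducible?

Write m(z) = z⁴ + z² + 2z + 3.
Check for roots in Z/5Z: m(0) = 3; m(1) = 2; m(2) = 2; m(3) = 4; m(4) = 3.
No roots, so no linear factors.
Degree-2 irreducible divisors: test the 10 monic irreducibles of degree 2 over GF(5).
None of them divide m (all give nonzero remainder).
No irreducible factor of degree ≤ 2 exists, so m is irreducible over GF(5).

Yes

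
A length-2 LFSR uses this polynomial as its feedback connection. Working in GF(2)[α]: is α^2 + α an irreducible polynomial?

No

Write m(α) = α^2 + α.
Check for roots in GF(2): m(0) = 0 → root; m(1) = 0 → root.
m(0) = 0, so (α) divides m(α); m is reducible.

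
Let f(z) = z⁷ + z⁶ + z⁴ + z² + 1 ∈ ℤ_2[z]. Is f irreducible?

Yes

Check for roots in ℤ_2: f(0) = 1; f(1) = 1.
No roots, so no linear factors.
Monic irreducibles of degree 2 over GF(2): z² + z + 1.
None of them divide f (all give nonzero remainder).
Monic irreducibles of degree 3 over GF(2): z³ + z + 1, z³ + z² + 1.
None of them divide f (all give nonzero remainder).
No irreducible factor of degree ≤ 3 exists, so f is irreducible over GF(2).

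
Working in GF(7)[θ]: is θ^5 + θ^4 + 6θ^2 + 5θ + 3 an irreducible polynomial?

No

Write m(θ) = θ^5 + θ^4 + 6θ^2 + 5θ + 3.
Check for roots in GF(7): m(0) = 3; m(1) = 2; m(2) = 1; m(3) = 4; m(4) = 6; m(5) = 1; m(6) = 4.
No roots, so no linear factors.
Degree-2 irreducible divisors: test the 21 monic irreducibles of degree 2 over GF(7).
θ^2 + 3θ + 6 divides m: m(θ) = (θ^2 + 3θ + 6)·(θ^3 + 5θ^2 + 4).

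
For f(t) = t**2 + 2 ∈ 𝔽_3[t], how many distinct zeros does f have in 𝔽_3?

Evaluate at each of the 3 elements of 𝔽_3:
f(0) = 2; f(1) = 0 → root; f(2) = 0 → root.
Roots: {1, 2}.

2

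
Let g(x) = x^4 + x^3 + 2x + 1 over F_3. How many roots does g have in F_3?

Evaluate at each of the 3 elements of F_3:
g(0) = 1; g(1) = 2; g(2) = 2.
No element is a root.

0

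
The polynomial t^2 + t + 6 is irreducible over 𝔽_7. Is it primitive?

No

Write f(t) = t^2 + t + 6.
|GF(7^2)^×| = 7^2 − 1 = 48. Prime factorization: 48 = 2^4·3.
f is primitive ⇔ t has order 48 in GF(7)[t]/(f), i.e. t^(48/q) ≠ 1 for each prime q | 48.
t^(24) mod f = 6.
t^(16) mod f = 1
Since t^(16) = 1, the order of t divides 16 < 48; not primitive.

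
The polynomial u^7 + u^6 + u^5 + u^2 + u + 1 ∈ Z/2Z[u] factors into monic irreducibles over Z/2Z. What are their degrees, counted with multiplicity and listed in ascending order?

1, 2, 4

Write g(u) = u^7 + u^6 + u^5 + u^2 + u + 1.
Roots in Z/2Z: g(0) = 1; g(1) = 0 → root.
Linear factors from roots: (u + 1).
Complete factorization: g(u) = (u + 1)·(u^2 + u + 1)·(u^4 + u^3 + u^2 + u + 1).
Factor degrees with multiplicity: 1 + 2 + 4 = 7.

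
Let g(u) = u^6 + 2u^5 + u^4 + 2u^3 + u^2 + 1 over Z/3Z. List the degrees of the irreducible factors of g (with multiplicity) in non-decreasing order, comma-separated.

Roots in Z/3Z: g(0) = 1; g(1) = 2; g(2) = 0 → root.
Linear factors from roots: (u + 1).
Complete factorization: g(u) = (u + 1)·(u^2 + 1)·(u^3 + u^2 + 2u + 1).
Factor degrees with multiplicity: 1 + 2 + 3 = 6.

1, 2, 3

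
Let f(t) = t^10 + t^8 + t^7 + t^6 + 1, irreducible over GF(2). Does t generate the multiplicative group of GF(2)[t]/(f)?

|GF(2^10)^×| = 2^10 − 1 = 1023. Prime factorization: 1023 = 3·11·31.
f is primitive ⇔ t has order 1023 in GF(2)[t]/(f), i.e. t^(1023/q) ≠ 1 for each prime q | 1023.
t^(341) mod f = 1
t^(93) mod f = t^5 + t^4 + 1.
t^(33) mod f = t^9 + t^7 + t^6 + t^3 + t^2 + t.
Since t^(341) = 1, the order of t divides 341 < 1023; not primitive.

No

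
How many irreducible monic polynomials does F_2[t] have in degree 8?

30

The number of monic irreducibles of degree 8 over GF(2) is (1/8)·Σ_{d∣8} μ(8/d) 2^d.
Divisors of 8: 1, 2, 4, 8; μ(8/d) for each: 0, 0, -1, 1.
Σ = − 2^4 + 2^8 = 240.
N = 240/8 = 30.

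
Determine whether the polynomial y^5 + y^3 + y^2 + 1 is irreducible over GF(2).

No

Write g(y) = y^5 + y^3 + y^2 + 1.
Check for roots in GF(2): g(0) = 1; g(1) = 0 → root.
g(1) = 0, so (y − 1) divides g(y); g is reducible.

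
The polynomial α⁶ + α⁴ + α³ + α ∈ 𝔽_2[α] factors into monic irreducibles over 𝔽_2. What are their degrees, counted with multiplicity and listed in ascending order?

1, 1, 1, 1, 2

Write g(α) = α⁶ + α⁴ + α³ + α.
Roots in 𝔽_2: g(0) = 0 → root; g(1) = 0 → root.
Linear factors from roots: (α), (α + 1).
Complete factorization: g(α) = (α)·(α + 1)^3·(α² + α + 1).
Factor degrees with multiplicity: 1 + 1 + 1 + 1 + 2 = 6.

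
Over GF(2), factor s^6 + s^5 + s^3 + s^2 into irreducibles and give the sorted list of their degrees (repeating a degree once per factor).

1, 1, 1, 1, 2

Write g(s) = s^6 + s^5 + s^3 + s^2.
Roots in GF(2): g(0) = 0 → root; g(1) = 0 → root.
Linear factors from roots: (s), (s + 1).
Complete factorization: g(s) = (s)^2·(s + 1)^2·(s^2 + s + 1).
Factor degrees with multiplicity: 1 + 1 + 1 + 1 + 2 = 6.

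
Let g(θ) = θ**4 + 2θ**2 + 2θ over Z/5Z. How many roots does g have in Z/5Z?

Evaluate at each of the 5 elements of Z/5Z:
g(0) = 0 → root; g(1) = 0 → root; g(2) = 3; g(3) = 0 → root; g(4) = 1.
Roots: {0, 1, 3}.

3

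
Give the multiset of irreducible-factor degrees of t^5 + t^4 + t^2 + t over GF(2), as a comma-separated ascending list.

1, 1, 1, 2

Write g(t) = t^5 + t^4 + t^2 + t.
Roots in GF(2): g(0) = 0 → root; g(1) = 0 → root.
Linear factors from roots: (t), (t + 1).
Complete factorization: g(t) = (t)·(t + 1)^2·(t^2 + t + 1).
Factor degrees with multiplicity: 1 + 1 + 1 + 2 = 5.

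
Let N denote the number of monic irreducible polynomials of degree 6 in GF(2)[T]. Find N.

The number of monic irreducibles of degree 6 over GF(2) is (1/6)·Σ_{d∣6} μ(6/d) 2^d.
Divisors of 6: 1, 2, 3, 6; μ(6/d) for each: 1, -1, -1, 1.
Σ = 2^1 − 2^2 − 2^3 + 2^6 = 54.
N = 54/6 = 9.

9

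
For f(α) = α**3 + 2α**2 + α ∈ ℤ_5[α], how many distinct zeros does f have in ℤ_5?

Evaluate at each of the 5 elements of ℤ_5:
f(0) = 0 → root; f(1) = 4; f(2) = 3; f(3) = 3; f(4) = 0 → root.
Roots: {0, 4}.

2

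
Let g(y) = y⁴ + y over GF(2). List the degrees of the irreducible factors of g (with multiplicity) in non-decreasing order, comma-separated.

1, 1, 2

Roots in GF(2): g(0) = 0 → root; g(1) = 0 → root.
Linear factors from roots: (y), (y + 1).
Complete factorization: g(y) = (y)·(y + 1)·(y² + y + 1).
Factor degrees with multiplicity: 1 + 1 + 2 = 4.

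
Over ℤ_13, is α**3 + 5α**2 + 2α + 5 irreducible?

Write f(α) = α**3 + 5α**2 + 2α + 5.
Check each element of ℤ_13 for a root: f(0)=5, f(1)=0, f(2)=11, f(3)=5, f(4)=1, f(5)=5, f(6)=10, f(7)=9, f(8)=8, f(9)=0, f(10)=4, f(11)=0, f(12)=7.
f(1) = 0, so (α − 1) divides f(α); f is reducible.

No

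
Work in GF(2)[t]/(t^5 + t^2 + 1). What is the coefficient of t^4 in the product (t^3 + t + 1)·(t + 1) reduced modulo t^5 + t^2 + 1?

Multiply in GF(2)[t]: (t^3 + t + 1)·(t + 1) = t^4 + t^3 + t^2 + 1.
Reduced: t^4 + t^3 + t^2 + 1.

1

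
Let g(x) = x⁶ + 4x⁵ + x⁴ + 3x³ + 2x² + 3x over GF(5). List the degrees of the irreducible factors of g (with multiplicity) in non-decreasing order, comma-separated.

Roots in GF(5): g(0) = 0 → root; g(1) = 4; g(2) = 1; g(3) = 0 → root; g(4) = 4.
Linear factors from roots: (x), (x + 2).
Complete factorization: g(x) = (x)·(x + 2)·(x² + 3x + 4)·(x² + 4x + 1).
Factor degrees with multiplicity: 1 + 1 + 2 + 2 = 6.

1, 1, 2, 2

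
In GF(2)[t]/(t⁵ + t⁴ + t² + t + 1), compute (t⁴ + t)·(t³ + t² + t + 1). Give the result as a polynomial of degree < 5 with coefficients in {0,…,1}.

Multiply in GF(2)[t]: (t⁴ + t)·(t³ + t² + t + 1) = t⁷ + t⁶ + t⁵ + t³ + t² + t.
Reduce using t⁵ ≡ t⁴ + t² + t + 1 (mod t⁵ + t⁴ + t² + t + 1).
Reduced: t² + 1.

t^2 + 1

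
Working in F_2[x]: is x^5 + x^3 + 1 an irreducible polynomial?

Write h(x) = x^5 + x^3 + 1.
Check for roots in F_2: h(0) = 1; h(1) = 1.
No roots, so no linear factors.
Monic irreducibles of degree 2 over GF(2): x^2 + x + 1.
None of them divide h (all give nonzero remainder).
No irreducible factor of degree ≤ 2 exists, so h is irreducible over GF(2).

Yes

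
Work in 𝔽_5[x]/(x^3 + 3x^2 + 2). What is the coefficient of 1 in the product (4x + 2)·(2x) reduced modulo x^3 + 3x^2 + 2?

Multiply in 𝔽_5[x]: (4x + 2)·(2x) = 3x^2 + 4x.
Reduced: 3x^2 + 4x.

0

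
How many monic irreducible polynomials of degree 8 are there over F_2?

30

The number of monic irreducibles of degree 8 over GF(2) is (1/8)·Σ_{d∣8} μ(8/d) 2^d.
Divisors of 8: 1, 2, 4, 8; μ(8/d) for each: 0, 0, -1, 1.
Σ = − 2^4 + 2^8 = 240.
N = 240/8 = 30.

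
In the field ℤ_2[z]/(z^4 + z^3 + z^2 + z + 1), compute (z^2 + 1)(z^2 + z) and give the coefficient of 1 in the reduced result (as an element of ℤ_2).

1

Multiply in ℤ_2[z]: (z^2 + 1)·(z^2 + z) = z^4 + z^3 + z^2 + z.
Reduce using z^4 ≡ z^3 + z^2 + z + 1 (mod z^4 + z^3 + z^2 + z + 1).
Reduced: 1.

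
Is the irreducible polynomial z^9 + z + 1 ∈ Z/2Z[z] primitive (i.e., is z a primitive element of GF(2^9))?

No

Write f(z) = z^9 + z + 1.
|GF(2^9)^×| = 2^9 − 1 = 511. Prime factorization: 511 = 7·73.
f is primitive ⇔ z has order 511 in GF(2)[z]/(f), i.e. z^(511/q) ≠ 1 for each prime q | 511.
z^(73) mod f = 1
z^(7) mod f = z^7.
Since z^(73) = 1, the order of z divides 73 < 511; not primitive.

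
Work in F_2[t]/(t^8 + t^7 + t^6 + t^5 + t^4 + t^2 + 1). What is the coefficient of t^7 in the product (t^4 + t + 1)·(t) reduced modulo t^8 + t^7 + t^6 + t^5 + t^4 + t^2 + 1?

0

Multiply in F_2[t]: (t^4 + t + 1)·(t) = t^5 + t^2 + t.
Reduced: t^5 + t^2 + t.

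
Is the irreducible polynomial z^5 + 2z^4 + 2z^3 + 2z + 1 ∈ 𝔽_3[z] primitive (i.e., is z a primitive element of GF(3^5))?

Write f(z) = z^5 + 2z^4 + 2z^3 + 2z + 1.
|GF(3^5)^×| = 3^5 − 1 = 242. Prime factorization: 242 = 2·11^2.
f is primitive ⇔ z has order 242 in GF(3)[z]/(f), i.e. z^(242/q) ≠ 1 for each prime q | 242.
z^(121) mod f = 2.
z^(22) mod f = z^4 + z.
None equal 1, so z has full order 242; f is primitive.

Yes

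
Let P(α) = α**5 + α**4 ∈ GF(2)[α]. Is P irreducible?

Check for roots in GF(2): P(0) = 0 → root; P(1) = 0 → root.
P(0) = 0, so (α) divides P(α); P is reducible.

No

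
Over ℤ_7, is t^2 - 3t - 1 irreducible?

Yes

Write h(t) = t^2 - 3t - 1.
Check for roots in ℤ_7: h(0) = 6; h(1) = 4; h(2) = 4; h(3) = 6; h(4) = 3; h(5) = 2; h(6) = 3.
No roots. A degree-2 polynomial over a field with no linear factor is irreducible.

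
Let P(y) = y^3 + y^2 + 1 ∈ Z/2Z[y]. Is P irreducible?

Check for roots in Z/2Z: P(0) = 1; P(1) = 1.
No roots. A degree-3 polynomial over a field with no linear factor is irreducible.

Yes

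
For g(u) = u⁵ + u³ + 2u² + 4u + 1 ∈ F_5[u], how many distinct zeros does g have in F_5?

Evaluate at each of the 5 elements of F_5:
g(0) = 1; g(1) = 4; g(2) = 2; g(3) = 1; g(4) = 2.
No element is a root.

0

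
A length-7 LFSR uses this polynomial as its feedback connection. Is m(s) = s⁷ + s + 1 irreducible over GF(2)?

Yes

Check for roots in GF(2): m(0) = 1; m(1) = 1.
No roots, so no linear factors.
Monic irreducibles of degree 2 over GF(2): s² + s + 1.
None of them divide m (all give nonzero remainder).
Monic irreducibles of degree 3 over GF(2): s³ + s + 1, s³ + s² + 1.
None of them divide m (all give nonzero remainder).
No irreducible factor of degree ≤ 3 exists, so m is irreducible over GF(2).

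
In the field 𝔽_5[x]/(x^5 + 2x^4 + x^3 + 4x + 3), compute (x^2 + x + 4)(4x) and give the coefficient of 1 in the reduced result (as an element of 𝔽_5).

0

Multiply in 𝔽_5[x]: (x^2 + x + 4)·(4x) = 4x^3 + 4x^2 + x.
Reduced: 4x^3 + 4x^2 + x.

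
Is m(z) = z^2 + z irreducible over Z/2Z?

No

Check for roots in Z/2Z: m(0) = 0 → root; m(1) = 0 → root.
m(0) = 0, so (z) divides m(z); m is reducible.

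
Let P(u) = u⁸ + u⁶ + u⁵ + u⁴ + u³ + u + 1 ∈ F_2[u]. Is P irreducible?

Yes

Check for roots in F_2: P(0) = 1; P(1) = 1.
No roots, so no linear factors.
Monic irreducibles of degree 2 over GF(2): u² + u + 1.
None of them divide P (all give nonzero remainder).
Monic irreducibles of degree 3 over GF(2): u³ + u + 1, u³ + u² + 1.
None of them divide P (all give nonzero remainder).
Monic irreducibles of degree 4 over GF(2): u⁴ + u + 1, u⁴ + u³ + 1, u⁴ + u³ + u² + u + 1.
None of them divide P (all give nonzero remainder).
No irreducible factor of degree ≤ 4 exists, so P is irreducible over GF(2).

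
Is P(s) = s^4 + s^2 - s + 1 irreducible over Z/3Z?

Check for roots in Z/3Z: P(0) = 1; P(1) = 2; P(2) = 1.
No roots, so no linear factors.
Monic irreducibles of degree 2 over GF(3): s^2 + 1, s^2 + s - 1, s^2 - s - 1.
None of them divide P (all give nonzero remainder).
No irreducible factor of degree ≤ 2 exists, so P is irreducible over GF(3).

Yes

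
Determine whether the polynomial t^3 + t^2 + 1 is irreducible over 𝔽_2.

Yes

Write f(t) = t^3 + t^2 + 1.
Check for roots in 𝔽_2: f(0) = 1; f(1) = 1.
No roots. A degree-3 polynomial over a field with no linear factor is irreducible.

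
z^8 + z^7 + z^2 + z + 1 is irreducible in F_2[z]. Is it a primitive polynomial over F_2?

Yes

Write f(z) = z^8 + z^7 + z^2 + z + 1.
|GF(2^8)^×| = 2^8 − 1 = 255. Prime factorization: 255 = 3·5·17.
f is primitive ⇔ z has order 255 in GF(2)[z]/(f), i.e. z^(255/q) ≠ 1 for each prime q | 255.
z^(85) mod f = z^7 + z^5 + z^3 + z.
z^(51) mod f = z^6 + z^5 + z^3 + z^2.
z^(15) mod f = z^7 + z^6 + z^5 + z^4 + z^2.
None equal 1, so z has full order 255; f is primitive.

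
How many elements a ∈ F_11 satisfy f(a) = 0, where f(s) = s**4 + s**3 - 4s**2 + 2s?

4

Evaluate at each of the 11 elements of F_11:
f(0) = 0 → root; f(1) = 0 → root; f(2) = 1; f(3) = 1; f(4) = 0 → root; f(5) = 0 → root; f(6) = 5; f(7) = 10; f(8) = 1; f(9) = 10; f(10) = 5.
Roots: {0, 1, 4, 5}.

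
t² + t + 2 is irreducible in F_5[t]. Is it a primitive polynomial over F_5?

Write f(t) = t² + t + 2.
|GF(5^2)^×| = 5^2 − 1 = 24. Prime factorization: 24 = 2^3·3.
f is primitive ⇔ t has order 24 in GF(5)[t]/(f), i.e. t^(24/q) ≠ 1 for each prime q | 24.
t^(12) mod f = 4.
t^(8) mod f = 3t + 1.
None equal 1, so t has full order 24; f is primitive.

Yes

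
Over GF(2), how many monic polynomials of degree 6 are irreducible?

9

The number of monic irreducibles of degree 6 over GF(2) is (1/6)·Σ_{d∣6} μ(6/d) 2^d.
Divisors of 6: 1, 2, 3, 6; μ(6/d) for each: 1, -1, -1, 1.
Σ = 2^1 − 2^2 − 2^3 + 2^6 = 54.
N = 54/6 = 9.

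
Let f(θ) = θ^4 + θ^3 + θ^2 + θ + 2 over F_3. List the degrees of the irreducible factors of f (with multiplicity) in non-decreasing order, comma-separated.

1, 3

Roots in F_3: f(0) = 2; f(1) = 0 → root; f(2) = 2.
Linear factors from roots: (θ + 2).
Complete factorization: f(θ) = (θ + 2)·(θ^3 + 2θ^2 + 1).
Factor degrees with multiplicity: 1 + 3 = 4.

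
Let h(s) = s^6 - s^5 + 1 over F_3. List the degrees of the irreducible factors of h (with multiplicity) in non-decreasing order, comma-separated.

1, 2, 3

Roots in F_3: h(0) = 1; h(1) = 1; h(2) = 0 → root.
Linear factors from roots: (s + 1).
Complete factorization: h(s) = (s + 1)·(s^2 - s - 1)·(s^3 - s^2 - s - 1).
Factor degrees with multiplicity: 1 + 2 + 3 = 6.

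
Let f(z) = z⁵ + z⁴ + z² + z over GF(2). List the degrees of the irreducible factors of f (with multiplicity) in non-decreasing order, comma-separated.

1, 1, 1, 2

Roots in GF(2): f(0) = 0 → root; f(1) = 0 → root.
Linear factors from roots: (z), (z + 1).
Complete factorization: f(z) = (z)·(z + 1)^2·(z² + z + 1).
Factor degrees with multiplicity: 1 + 1 + 1 + 2 = 5.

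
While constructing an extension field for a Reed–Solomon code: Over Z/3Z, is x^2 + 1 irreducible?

Yes

Write m(x) = x^2 + 1.
Check for roots in Z/3Z: m(0) = 1; m(1) = 2; m(2) = 2.
No roots. A degree-2 polynomial over a field with no linear factor is irreducible.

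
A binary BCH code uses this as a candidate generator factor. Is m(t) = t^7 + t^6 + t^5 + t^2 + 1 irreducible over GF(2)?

Check for roots in GF(2): m(0) = 1; m(1) = 1.
No roots, so no linear factors.
Monic irreducibles of degree 2 over GF(2): t^2 + t + 1.
None of them divide m (all give nonzero remainder).
Monic irreducibles of degree 3 over GF(2): t^3 + t + 1, t^3 + t^2 + 1.
None of them divide m (all give nonzero remainder).
No irreducible factor of degree ≤ 3 exists, so m is irreducible over GF(2).

Yes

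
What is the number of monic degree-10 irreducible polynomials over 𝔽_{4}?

104754

By the necklace-counting formula, N_4(10) = (1/10) Σ_{d|10} μ(10/d)·4^d.
Divisors of 10: 1, 2, 5, 10; μ(10/d) for each: 1, -1, -1, 1.
Σ = 4^1 − 4^2 − 4^5 + 4^10 = 1047540.
N = 1047540/10 = 104754.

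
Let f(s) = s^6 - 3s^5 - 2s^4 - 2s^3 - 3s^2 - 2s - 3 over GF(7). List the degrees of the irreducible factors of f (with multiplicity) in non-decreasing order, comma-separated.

Linear factors from roots: (s - 1), (s - 3), (s + 2), (s + 1).
Complete factorization: f(s) = (s + 1)·(s + 2)·(s - 3)·(s - 1)·(s^2 - 2s + 3).
Factor degrees with multiplicity: 1 + 1 + 1 + 1 + 2 = 6.

1, 1, 1, 1, 2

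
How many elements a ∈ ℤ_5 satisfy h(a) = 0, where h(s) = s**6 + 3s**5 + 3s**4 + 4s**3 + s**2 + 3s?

Evaluate at each of the 5 elements of ℤ_5:
h(0) = 0 → root; h(1) = 0 → root; h(2) = 0 → root; h(3) = 2; h(4) = 0 → root.
Roots: {0, 1, 2, 4}.

4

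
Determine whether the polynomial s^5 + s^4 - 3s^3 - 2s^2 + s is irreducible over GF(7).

No

Write f(s) = s^5 + s^4 - 3s^3 - 2s^2 + s.
Check for roots in GF(7): f(0) = 0 → root; f(1) = 5; f(2) = 4; f(3) = 4; f(4) = 3; f(5) = 5; f(6) = 0 → root.
f(0) = 0, so (s) divides f(s); f is reducible.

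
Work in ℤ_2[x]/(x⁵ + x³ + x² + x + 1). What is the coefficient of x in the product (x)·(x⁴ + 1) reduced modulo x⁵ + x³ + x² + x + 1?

Multiply in ℤ_2[x]: (x)·(x⁴ + 1) = x⁵ + x.
Reduce using x⁵ ≡ x³ + x² + x + 1 (mod x⁵ + x³ + x² + x + 1).
Reduced: x³ + x² + 1.

0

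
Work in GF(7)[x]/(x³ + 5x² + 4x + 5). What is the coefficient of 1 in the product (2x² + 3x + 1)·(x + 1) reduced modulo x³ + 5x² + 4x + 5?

Multiply in GF(7)[x]: (2x² + 3x + 1)·(x + 1) = 2x³ + 5x² + 4x + 1.
Reduce using x³ ≡ 2x² + 3x + 2 (mod x³ + 5x² + 4x + 5).
Reduced: 2x² + 3x + 5.

5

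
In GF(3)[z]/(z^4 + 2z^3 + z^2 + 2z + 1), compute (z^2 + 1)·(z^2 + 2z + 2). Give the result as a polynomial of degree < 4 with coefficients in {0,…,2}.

2z^2 + 1

Multiply in GF(3)[z]: (z^2 + 1)·(z^2 + 2z + 2) = z^4 + 2z^3 + 2z + 2.
Reduce using z^4 ≡ z^3 + 2z^2 + z + 2 (mod z^4 + 2z^3 + z^2 + 2z + 1).
Reduced: 2z^2 + 1.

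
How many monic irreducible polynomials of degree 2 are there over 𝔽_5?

10

The number of monic irreducibles of degree 2 over GF(5) is (1/2)·Σ_{d∣2} μ(2/d) 5^d.
Divisors of 2: 1, 2; μ(2/d) for each: -1, 1.
Σ = − 5^1 + 5^2 = 20.
N = 20/2 = 10.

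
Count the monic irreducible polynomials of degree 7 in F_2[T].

18

Gauss's count: N_{2}(7) = (1/7) Σ_{d|7} μ(7/d)·2^d.
Divisors of 7: 1, 7; μ(7/d) for each: -1, 1.
Σ = − 2^1 + 2^7 = 126.
N = 126/7 = 18.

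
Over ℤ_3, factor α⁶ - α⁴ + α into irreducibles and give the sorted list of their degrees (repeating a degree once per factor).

1, 2, 3

Write g(α) = α⁶ - α⁴ + α.
Roots in ℤ_3: g(0) = 0 → root; g(1) = 1; g(2) = 2.
Linear factors from roots: (α).
Complete factorization: g(α) = (α)·(α² - α - 1)·(α³ + α² + α - 1).
Factor degrees with multiplicity: 1 + 2 + 3 = 6.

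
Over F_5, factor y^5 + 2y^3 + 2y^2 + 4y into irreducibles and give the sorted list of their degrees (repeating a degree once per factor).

1, 1, 3

Write f(y) = y^5 + 2y^3 + 2y^2 + 4y.
Roots in F_5: f(0) = 0 → root; f(1) = 4; f(2) = 4; f(3) = 2; f(4) = 0 → root.
Linear factors from roots: (y), (y + 1).
Complete factorization: f(y) = (y)·(y + 1)·(y^3 + 4y^2 + 3y + 4).
Factor degrees with multiplicity: 1 + 1 + 3 = 5.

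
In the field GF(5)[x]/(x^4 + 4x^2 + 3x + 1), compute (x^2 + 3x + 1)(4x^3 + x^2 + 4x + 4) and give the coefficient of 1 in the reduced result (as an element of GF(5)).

1

Multiply in GF(5)[x]: (x^2 + 3x + 1)·(4x^3 + x^2 + 4x + 4) = 4x^5 + 3x^4 + x^3 + 2x^2 + x + 4.
Reduce using x^4 ≡ x^2 + 2x + 4 (mod x^4 + 4x^2 + 3x + 1).
Reduced: 3x^2 + 3x + 1.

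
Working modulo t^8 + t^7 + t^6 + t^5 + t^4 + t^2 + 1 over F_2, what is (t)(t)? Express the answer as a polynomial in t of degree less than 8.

t^2

Multiply in F_2[t]: (t)·(t) = t^2.
Reduced: t^2.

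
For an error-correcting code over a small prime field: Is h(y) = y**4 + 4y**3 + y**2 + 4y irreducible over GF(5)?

Check for roots in GF(5): h(0) = 0 → root; h(1) = 0 → root; h(2) = 0 → root; h(3) = 0 → root; h(4) = 4.
h(0) = 0, so (y) divides h(y); h is reducible.

No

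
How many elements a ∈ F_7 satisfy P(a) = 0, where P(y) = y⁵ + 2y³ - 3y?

Evaluate at each of the 7 elements of F_7:
P(0) = 0 → root; P(1) = 0 → root; P(2) = 0 → root; P(3) = 1; P(4) = 6; P(5) = 0 → root; P(6) = 0 → root.
Roots: {0, 1, 2, 5, 6}.

5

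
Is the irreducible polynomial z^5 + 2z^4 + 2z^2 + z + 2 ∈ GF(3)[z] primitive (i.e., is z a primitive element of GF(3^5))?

No

Write f(z) = z^5 + 2z^4 + 2z^2 + z + 2.
|GF(3^5)^×| = 3^5 − 1 = 242. Prime factorization: 242 = 2·11^2.
f is primitive ⇔ z has order 242 in GF(3)[z]/(f), i.e. z^(242/q) ≠ 1 for each prime q | 242.
z^(121) mod f = 1
z^(22) mod f = z^4 + 2z^3 + 2z^2 + z + 1.
Since z^(121) = 1, the order of z divides 121 < 242; not primitive.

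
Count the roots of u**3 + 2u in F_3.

3

Write g(u) = u**3 + 2u.
Evaluate at each of the 3 elements of F_3:
g(0) = 0 → root; g(1) = 0 → root; g(2) = 0 → root.
Roots: {0, 1, 2}.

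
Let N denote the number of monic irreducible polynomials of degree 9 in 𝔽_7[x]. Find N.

4483696

Gauss's count: N_{7}(9) = (1/9) Σ_{d|9} μ(9/d)·7^d.
Divisors of 9: 1, 3, 9; μ(9/d) for each: 0, -1, 1.
Σ = − 7^3 + 7^9 = 40353264.
N = 40353264/9 = 4483696.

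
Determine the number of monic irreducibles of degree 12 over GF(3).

The number of monic irreducibles of degree 12 over GF(3) is (1/12)·Σ_{d∣12} μ(12/d) 3^d.
Divisors of 12: 1, 2, 3, 4, 6, 12; μ(12/d) for each: 0, 1, 0, -1, -1, 1.
Σ = 3^2 − 3^4 − 3^6 + 3^12 = 530640.
N = 530640/12 = 44220.

44220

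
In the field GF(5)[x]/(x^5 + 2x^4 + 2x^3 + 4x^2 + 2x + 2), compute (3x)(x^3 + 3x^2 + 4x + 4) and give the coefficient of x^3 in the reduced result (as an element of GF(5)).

4

Multiply in GF(5)[x]: (3x)·(x^3 + 3x^2 + 4x + 4) = 3x^4 + 4x^3 + 2x^2 + 2x.
Reduced: 3x^4 + 4x^3 + 2x^2 + 2x.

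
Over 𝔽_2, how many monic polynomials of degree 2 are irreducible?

1

x^(2^2) − x is the product of all monic irreducibles of degree dividing 2; Möbius inversion gives N = (1/2) Σ μ(2/d)·2^d.
Divisors of 2: 1, 2; μ(2/d) for each: -1, 1.
Σ = − 2^1 + 2^2 = 2.
N = 2/2 = 1.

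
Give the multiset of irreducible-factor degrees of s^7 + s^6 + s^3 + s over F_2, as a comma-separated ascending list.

Write f(s) = s^7 + s^6 + s^3 + s.
Roots in F_2: f(0) = 0 → root; f(1) = 0 → root.
Linear factors from roots: (s), (s + 1).
Complete factorization: f(s) = (s)·(s + 1)·(s^2 + s + 1)·(s^3 + s^2 + 1).
Factor degrees with multiplicity: 1 + 1 + 2 + 3 = 7.

1, 1, 2, 3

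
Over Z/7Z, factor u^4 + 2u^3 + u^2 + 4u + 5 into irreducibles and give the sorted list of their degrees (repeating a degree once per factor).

1, 1, 2

Write g(u) = u^4 + 2u^3 + u^2 + 4u + 5.
Linear factors from roots: (u + 5), (u + 4).
Complete factorization: g(u) = (u + 4)·(u + 5)·(u^2 + 2).
Factor degrees with multiplicity: 1 + 1 + 2 = 4.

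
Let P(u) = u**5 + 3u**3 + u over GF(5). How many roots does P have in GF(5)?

3

Evaluate at each of the 5 elements of GF(5):
P(0) = 0 → root; P(1) = 0 → root; P(2) = 3; P(3) = 2; P(4) = 0 → root.
Roots: {0, 1, 4}.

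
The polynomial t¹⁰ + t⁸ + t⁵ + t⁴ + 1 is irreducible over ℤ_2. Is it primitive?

Write f(t) = t¹⁰ + t⁸ + t⁵ + t⁴ + 1.
|GF(2^10)^×| = 2^10 − 1 = 1023. Prime factorization: 1023 = 3·11·31.
f is primitive ⇔ t has order 1023 in GF(2)[t]/(f), i.e. t^(1023/q) ≠ 1 for each prime q | 1023.
t^(341) mod f = t⁵ + t⁴.
t^(93) mod f = t⁹ + t⁸ + t⁷ + t⁵ + t².
t^(33) mod f = t⁷ + t⁵ + t⁴ + t² + t + 1.
None equal 1, so t has full order 1023; f is primitive.

Yes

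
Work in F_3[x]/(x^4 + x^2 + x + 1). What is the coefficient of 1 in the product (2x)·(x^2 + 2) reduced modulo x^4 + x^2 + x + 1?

0

Multiply in F_3[x]: (2x)·(x^2 + 2) = 2x^3 + x.
Reduced: 2x^3 + x.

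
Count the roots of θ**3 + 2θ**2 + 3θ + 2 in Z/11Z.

3

Write f(θ) = θ**3 + 2θ**2 + 3θ + 2.
Evaluate at each of the 11 elements of Z/11Z:
f(0) = 2; f(1) = 8; f(2) = 2; f(3) = 1; f(4) = 0 → root; f(5) = 5; f(6) = 0 → root; f(7) = 2; f(8) = 6; f(9) = 7; f(10) = 0 → root.
Roots: {4, 6, 10}.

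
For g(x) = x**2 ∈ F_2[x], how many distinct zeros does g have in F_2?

Evaluate at each of the 2 elements of F_2:
g(0) = 0 → root; g(1) = 1.
Roots: {0}.

1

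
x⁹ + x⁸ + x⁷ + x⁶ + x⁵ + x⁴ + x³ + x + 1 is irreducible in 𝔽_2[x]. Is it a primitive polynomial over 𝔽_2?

Write f(x) = x⁹ + x⁸ + x⁷ + x⁶ + x⁵ + x⁴ + x³ + x + 1.
|GF(2^9)^×| = 2^9 − 1 = 511. Prime factorization: 511 = 7·73.
f is primitive ⇔ x has order 511 in GF(2)[x]/(f), i.e. x^(511/q) ≠ 1 for each prime q | 511.
x^(73) mod f = x⁶ + x⁵ + x².
x^(7) mod f = x⁷.
None equal 1, so x has full order 511; f is primitive.

Yes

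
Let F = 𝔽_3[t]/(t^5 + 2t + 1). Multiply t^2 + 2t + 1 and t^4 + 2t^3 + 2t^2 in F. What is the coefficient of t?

Multiply in 𝔽_3[t]: (t^2 + 2t + 1)·(t^4 + 2t^3 + 2t^2) = t^6 + t^5 + t^4 + 2t^2.
Reduce using t^5 ≡ t + 2 (mod t^5 + 2t + 1).
Reduced: t^4 + 2.

0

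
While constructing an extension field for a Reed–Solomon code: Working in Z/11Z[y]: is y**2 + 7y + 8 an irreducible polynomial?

Write f(y) = y**2 + 7y + 8.
Check each element of Z/11Z for a root: f(0)=8, f(1)=5, f(2)=4, f(3)=5, f(4)=8, f(5)=2, f(6)=9, f(7)=7, f(8)=7, f(9)=9, f(10)=2.
No roots. A degree-2 polynomial over a field with no linear factor is irreducible.

Yes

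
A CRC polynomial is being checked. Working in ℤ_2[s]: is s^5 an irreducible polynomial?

No

Write m(s) = s^5.
Check for roots in ℤ_2: m(0) = 0 → root; m(1) = 1.
m(0) = 0, so (s) divides m(s); m is reducible.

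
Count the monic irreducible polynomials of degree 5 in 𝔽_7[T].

3360

x^(7^5) − x is the product of all monic irreducibles of degree dividing 5; Möbius inversion gives N = (1/5) Σ μ(5/d)·7^d.
Divisors of 5: 1, 5; μ(5/d) for each: -1, 1.
Σ = − 7^1 + 7^5 = 16800.
N = 16800/5 = 3360.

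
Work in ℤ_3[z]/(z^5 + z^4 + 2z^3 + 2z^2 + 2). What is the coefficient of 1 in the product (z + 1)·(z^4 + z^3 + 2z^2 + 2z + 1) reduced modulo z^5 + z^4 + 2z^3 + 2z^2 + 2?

2

Multiply in ℤ_3[z]: (z + 1)·(z^4 + z^3 + 2z^2 + 2z + 1) = z^5 + 2z^4 + z^2 + 1.
Reduce using z^5 ≡ 2z^4 + z^3 + z^2 + 1 (mod z^5 + z^4 + 2z^3 + 2z^2 + 2).
Reduced: z^4 + z^3 + 2z^2 + 2.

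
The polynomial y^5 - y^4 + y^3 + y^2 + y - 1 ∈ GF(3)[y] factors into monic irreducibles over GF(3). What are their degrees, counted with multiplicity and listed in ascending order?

5

Write f(y) = y^5 - y^4 + y^3 + y^2 + y - 1.
Roots in GF(3): f(0) = 2; f(1) = 2; f(2) = 2.
Complete factorization: f(y) = (y^5 - y^4 + y^3 + y^2 + y - 1).
Factor degrees with multiplicity: 5 = 5.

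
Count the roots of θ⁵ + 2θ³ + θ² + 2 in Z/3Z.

2

Write g(θ) = θ⁵ + 2θ³ + θ² + 2.
Evaluate at each of the 3 elements of Z/3Z:
g(0) = 2; g(1) = 0 → root; g(2) = 0 → root.
Roots: {1, 2}.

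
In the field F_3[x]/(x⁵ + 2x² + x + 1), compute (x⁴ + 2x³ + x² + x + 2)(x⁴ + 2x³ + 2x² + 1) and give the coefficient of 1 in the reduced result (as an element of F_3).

0

Multiply in F_3[x]: (x⁴ + 2x³ + x² + x + 2)·(x⁴ + 2x³ + 2x² + 1) = x⁸ + x⁷ + x⁶ + x⁵ + x⁴ + 2x³ + 2x² + x + 2.
Reduce using x⁵ ≡ x² + 2x + 2 (mod x⁵ + 2x² + x + 1).
Reduced: x⁴ + x³ + 2x² + x.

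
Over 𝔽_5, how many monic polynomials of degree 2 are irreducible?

x^(5^2) − x is the product of all monic irreducibles of degree dividing 2; Möbius inversion gives N = (1/2) Σ μ(2/d)·5^d.
Divisors of 2: 1, 2; μ(2/d) for each: -1, 1.
Σ = − 5^1 + 5^2 = 20.
N = 20/2 = 10.

10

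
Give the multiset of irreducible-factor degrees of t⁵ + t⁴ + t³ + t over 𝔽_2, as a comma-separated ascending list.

Write g(t) = t⁵ + t⁴ + t³ + t.
Roots in 𝔽_2: g(0) = 0 → root; g(1) = 0 → root.
Linear factors from roots: (t), (t + 1).
Complete factorization: g(t) = (t)·(t + 1)·(t³ + t + 1).
Factor degrees with multiplicity: 1 + 1 + 3 = 5.

1, 1, 3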